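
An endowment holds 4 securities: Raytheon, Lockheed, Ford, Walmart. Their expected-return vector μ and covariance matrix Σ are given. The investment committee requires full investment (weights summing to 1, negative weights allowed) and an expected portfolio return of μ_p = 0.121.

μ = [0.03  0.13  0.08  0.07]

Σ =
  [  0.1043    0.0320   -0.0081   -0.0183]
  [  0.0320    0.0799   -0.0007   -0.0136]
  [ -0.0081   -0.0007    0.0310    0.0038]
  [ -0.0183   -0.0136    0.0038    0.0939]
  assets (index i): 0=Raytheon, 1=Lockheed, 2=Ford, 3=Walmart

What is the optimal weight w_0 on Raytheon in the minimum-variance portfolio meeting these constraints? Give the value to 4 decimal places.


p=Σ⁻¹μ = [0.1046  1.7637  2.5352  0.9187]
q=Σ⁻¹𝟙 = [11.2725  10.5101  33.8474  12.9990]
a=μᵀp=0.499547  b=𝟙ᵀp=5.322209  c=𝟙ᵀq=68.628964  D=ac−b²=5.957505
λ₁=(c·0.121−b)/D = (68.628964·0.121−5.322209)/5.957505 = 0.500527
λ₂=(a−b·0.121)/D = (0.499547−5.322209·0.121)/5.957505 = -0.024245
w* = 0.500527·p + -0.024245·q:
  w_0 = 0.500527·0.1046 + -0.024245·11.2725 = -0.2210  (Raytheon)
  w_1 = 0.500527·1.7637 + -0.024245·10.5101 = 0.6280  (Lockheed)
  w_2 = 0.500527·2.5352 + -0.024245·33.8474 = 0.4483  (Ford)
  w_3 = 0.500527·0.9187 + -0.024245·12.9990 = 0.1447  (Walmart)
Σw_i=1.0000  μᵀw=0.1210
σ²=wᵀΣw=λ₁·μ_p+λ₂ = 0.500527·0.121 + -0.024245 = 0.036319 ≈ 0.0363

-0.2210


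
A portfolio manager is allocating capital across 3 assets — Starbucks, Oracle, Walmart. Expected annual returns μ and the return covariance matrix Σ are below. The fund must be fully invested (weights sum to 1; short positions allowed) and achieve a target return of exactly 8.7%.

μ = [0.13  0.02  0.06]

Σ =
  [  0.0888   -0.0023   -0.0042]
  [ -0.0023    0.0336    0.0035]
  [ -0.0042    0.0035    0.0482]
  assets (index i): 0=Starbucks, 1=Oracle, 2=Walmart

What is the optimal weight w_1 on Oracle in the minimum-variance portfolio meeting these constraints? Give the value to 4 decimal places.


0.1403

u=Σ⁻¹μ = [1.5418  0.5614  1.3384]
v=Σ⁻¹𝟙 = [12.9381  28.5852  19.7986]
a=μᵀu=0.291966  b=𝟙ᵀu=3.441567  c=𝟙ᵀv=61.321839  D=ac−b²=6.059508
λ₁=(c·0.087−b)/D = (61.321839·0.087−3.441567)/6.059508 = 0.312473
λ₂=(a−b·0.087)/D = (0.291966−3.441567·0.087)/6.059508 = -0.001230
w* = 0.312473·u + -0.001230·v:
  w_0 = 0.312473·1.5418 + -0.001230·12.9381 = 0.4659  (Starbucks)
  w_1 = 0.312473·0.5614 + -0.001230·28.5852 = 0.1403  (Oracle)
  w_2 = 0.312473·1.3384 + -0.001230·19.7986 = 0.3939  (Walmart)
Σw_i=1.0000  μᵀw=0.0870
σ²=wᵀΣw=λ₁·μ_p+λ₂ = 0.312473·0.087 + -0.001230 = 0.025956 ≈ 0.0260


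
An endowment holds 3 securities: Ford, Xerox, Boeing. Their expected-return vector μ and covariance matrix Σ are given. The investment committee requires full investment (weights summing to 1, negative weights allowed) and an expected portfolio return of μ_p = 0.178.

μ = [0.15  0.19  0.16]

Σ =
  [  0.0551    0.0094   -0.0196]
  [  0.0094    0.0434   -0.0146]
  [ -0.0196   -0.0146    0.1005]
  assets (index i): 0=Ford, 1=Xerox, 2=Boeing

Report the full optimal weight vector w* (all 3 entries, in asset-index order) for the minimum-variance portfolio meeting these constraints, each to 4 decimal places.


0.1206  0.6402  0.2392

p=Σ⁻¹μ = [2.9331  4.7003  2.8469]
q=Σ⁻¹𝟙 = [20.1687  24.5431  17.4491]
a=μᵀp=1.788535  b=𝟙ᵀp=10.480361  c=𝟙ᵀq=62.160972  D=ac−b²=1.339129
λ₁=(c·0.178−b)/D = (62.160972·0.178−10.480361)/1.339129 = 0.436322
λ₂=(a−b·0.178)/D = (1.788535−10.480361·0.178)/1.339129 = -0.057477
w* = 0.436322·p + -0.057477·q:
  w_0 = 0.436322·2.9331 + -0.057477·20.1687 = 0.1206  (Ford)
  w_1 = 0.436322·4.7003 + -0.057477·24.5431 = 0.6402  (Xerox)
  w_2 = 0.436322·2.8469 + -0.057477·17.4491 = 0.2392  (Boeing)
Σw_i=1.0000  μᵀw=0.1780
σ²=wᵀΣw=λ₁·μ_p+λ₂ = 0.436322·0.178 + -0.057477 = 0.020189 ≈ 0.0202


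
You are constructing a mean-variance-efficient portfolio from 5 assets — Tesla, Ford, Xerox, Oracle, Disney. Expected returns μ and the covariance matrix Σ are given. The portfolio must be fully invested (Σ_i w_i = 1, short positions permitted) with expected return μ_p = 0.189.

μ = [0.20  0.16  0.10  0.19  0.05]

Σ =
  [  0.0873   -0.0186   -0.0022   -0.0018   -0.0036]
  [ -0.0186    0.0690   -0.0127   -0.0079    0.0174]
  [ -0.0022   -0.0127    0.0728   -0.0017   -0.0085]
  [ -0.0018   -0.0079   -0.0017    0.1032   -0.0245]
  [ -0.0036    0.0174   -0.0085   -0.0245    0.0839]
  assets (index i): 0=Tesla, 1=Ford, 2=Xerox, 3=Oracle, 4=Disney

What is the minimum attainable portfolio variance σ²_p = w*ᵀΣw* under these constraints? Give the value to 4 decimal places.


0.0227

g=Σ⁻¹μ = [3.2139  3.6504  2.2714  2.4317  0.9170]
h=Σ⁻¹𝟙 = [17.3360  20.8649  19.9974  15.4499  14.8732]
a=μᵀg=1.961865  b=𝟙ᵀg=12.484459  c=𝟙ᵀh=88.521349  D=ac−b²=17.805253
λ₁=(c·0.189−b)/D = (88.521349·0.189−12.484459)/17.805253 = 0.238473
λ₂=(a−b·0.189)/D = (1.961865−12.484459·0.189)/17.805253 = -0.022336
w* = 0.238473·g + -0.022336·h:
  w_0 = 0.238473·3.2139 + -0.022336·17.3360 = 0.3792  (Tesla)
  w_1 = 0.238473·3.6504 + -0.022336·20.8649 = 0.4045  (Ford)
  w_2 = 0.238473·2.2714 + -0.022336·19.9974 = 0.0950  (Xerox)
  w_3 = 0.238473·2.4317 + -0.022336·15.4499 = 0.2348  (Oracle)
  w_4 = 0.238473·0.9170 + -0.022336·14.8732 = -0.1135  (Disney)
Σw_i=1.0000  μᵀw=0.1890
σ²=wᵀΣw=λ₁·μ_p+λ₂ = 0.238473·0.189 + -0.022336 = 0.022735 ≈ 0.0227


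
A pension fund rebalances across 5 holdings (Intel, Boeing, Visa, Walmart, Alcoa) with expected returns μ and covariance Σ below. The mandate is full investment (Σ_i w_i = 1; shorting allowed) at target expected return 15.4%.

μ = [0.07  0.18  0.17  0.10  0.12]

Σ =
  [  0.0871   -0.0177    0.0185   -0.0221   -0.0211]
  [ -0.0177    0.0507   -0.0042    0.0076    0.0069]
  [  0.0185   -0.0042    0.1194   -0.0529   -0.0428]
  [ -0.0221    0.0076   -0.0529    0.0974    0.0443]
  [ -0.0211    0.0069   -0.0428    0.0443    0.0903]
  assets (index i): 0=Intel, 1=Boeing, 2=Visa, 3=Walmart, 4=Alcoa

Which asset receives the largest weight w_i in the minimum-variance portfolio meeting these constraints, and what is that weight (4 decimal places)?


Boeing (0.4307)

x=Σ⁻¹μ = [1.9333  3.9261  2.7321  1.7769  1.9038]
y=Σ⁻¹𝟙 = [20.0914  23.8192  18.6467  16.3869  14.7477]
a=μᵀx=1.712630  b=𝟙ᵀx=12.272212  c=𝟙ᵀy=93.691927  D=ac−b²=9.852452
λ₁=(c·0.154−b)/D = (93.691927·0.154−12.272212)/9.852452 = 0.218864
λ₂=(a−b·0.154)/D = (1.712630−12.272212·0.154)/9.852452 = -0.017995
w* = 0.218864·x + -0.017995·y:
  w_0 = 0.218864·1.9333 + -0.017995·20.0914 = 0.0616  (Intel)
  w_1 = 0.218864·3.9261 + -0.017995·23.8192 = 0.4307  (Boeing)
  w_2 = 0.218864·2.7321 + -0.017995·18.6467 = 0.2624  (Visa)
  w_3 = 0.218864·1.7769 + -0.017995·16.3869 = 0.0940  (Walmart)
  w_4 = 0.218864·1.9038 + -0.017995·14.7477 = 0.1513  (Alcoa)
Σw_i=1.0000  μᵀw=0.1540
σ²=wᵀΣw=λ₁·μ_p+λ₂ = 0.218864·0.154 + -0.017995 = 0.015710 ≈ 0.0157


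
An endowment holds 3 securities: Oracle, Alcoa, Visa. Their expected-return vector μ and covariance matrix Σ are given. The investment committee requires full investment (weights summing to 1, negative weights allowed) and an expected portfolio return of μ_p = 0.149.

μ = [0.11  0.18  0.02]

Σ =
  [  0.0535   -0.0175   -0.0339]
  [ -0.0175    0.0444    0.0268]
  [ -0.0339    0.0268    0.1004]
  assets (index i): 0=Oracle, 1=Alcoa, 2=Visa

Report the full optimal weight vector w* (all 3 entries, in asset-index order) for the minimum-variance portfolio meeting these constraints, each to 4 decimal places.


g=Σ⁻¹μ = [3.8963  5.5734  0.0271]
h=Σ⁻¹𝟙 = [37.4719  28.1839  15.0893]
a=μᵀg=1.432351  b=𝟙ᵀg=9.496792  c=𝟙ᵀh=80.745101  D=ac−b²=25.466304
λ₁=(c·0.149−b)/D = (80.745101·0.149−9.496792)/25.466304 = 0.099513
λ₂=(a−b·0.149)/D = (1.432351−9.496792·0.149)/25.466304 = 0.000680
w* = 0.099513·g + 0.000680·h:
  w_0 = 0.099513·3.8963 + 0.000680·37.4719 = 0.4132  (Oracle)
  w_1 = 0.099513·5.5734 + 0.000680·28.1839 = 0.5738  (Alcoa)
  w_2 = 0.099513·0.0271 + 0.000680·15.0893 = 0.0130  (Visa)
Σw_i=1.0000  μᵀw=0.1490
σ²=wᵀΣw=λ₁·μ_p+λ₂ = 0.099513·0.149 + 0.000680 = 0.015508 ≈ 0.0155

0.4132  0.5738  0.0130


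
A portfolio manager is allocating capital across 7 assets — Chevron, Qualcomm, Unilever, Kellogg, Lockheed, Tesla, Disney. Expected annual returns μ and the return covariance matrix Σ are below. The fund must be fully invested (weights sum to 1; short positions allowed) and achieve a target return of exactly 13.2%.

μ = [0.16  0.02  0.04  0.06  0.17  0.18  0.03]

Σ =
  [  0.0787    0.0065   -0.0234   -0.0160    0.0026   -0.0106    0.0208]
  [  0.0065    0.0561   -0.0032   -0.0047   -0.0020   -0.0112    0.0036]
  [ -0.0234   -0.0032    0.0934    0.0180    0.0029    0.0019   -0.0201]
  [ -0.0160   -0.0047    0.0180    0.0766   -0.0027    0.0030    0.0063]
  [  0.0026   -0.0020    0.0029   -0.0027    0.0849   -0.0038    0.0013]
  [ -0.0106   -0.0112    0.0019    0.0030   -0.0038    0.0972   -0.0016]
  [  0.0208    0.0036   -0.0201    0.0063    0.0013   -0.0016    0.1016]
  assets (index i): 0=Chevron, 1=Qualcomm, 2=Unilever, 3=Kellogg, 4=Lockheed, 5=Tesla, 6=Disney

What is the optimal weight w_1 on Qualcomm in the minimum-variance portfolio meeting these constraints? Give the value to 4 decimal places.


g=Σ⁻¹μ = [2.7363  0.7221  0.7478  1.2246  2.0532  2.2579  -0.2092]
h=Σ⁻¹𝟙 = [17.5845  20.6019  14.0743  13.9312  12.2207  14.4758  7.5047]
a=μᵀg=1.304824  b=𝟙ᵀg=9.532701  c=𝟙ᵀh=100.393135  D=ac−b²=40.123007
λ₁=(c·0.132−b)/D = (100.393135·0.132−9.532701)/40.123007 = 0.092695
λ₂=(a−b·0.132)/D = (1.304824−9.532701·0.132)/40.123007 = 0.001159
w* = 0.092695·g + 0.001159·h:
  w_0 = 0.092695·2.7363 + 0.001159·17.5845 = 0.2740  (Chevron)
  w_1 = 0.092695·0.7221 + 0.001159·20.6019 = 0.0908  (Qualcomm)
  w_2 = 0.092695·0.7478 + 0.001159·14.0743 = 0.0856  (Unilever)
  w_3 = 0.092695·1.2246 + 0.001159·13.9312 = 0.1297  (Kellogg)
  w_4 = 0.092695·2.0532 + 0.001159·12.2207 = 0.2045  (Lockheed)
  w_5 = 0.092695·2.2579 + 0.001159·14.4758 = 0.2261  (Tesla)
  w_6 = 0.092695·-0.2092 + 0.001159·7.5047 = -0.0107  (Disney)
Σw_i=1.0000  μᵀw=0.1320
σ²=wᵀΣw=λ₁·μ_p+λ₂ = 0.092695·0.132 + 0.001159 = 0.013395 ≈ 0.0134

0.0908


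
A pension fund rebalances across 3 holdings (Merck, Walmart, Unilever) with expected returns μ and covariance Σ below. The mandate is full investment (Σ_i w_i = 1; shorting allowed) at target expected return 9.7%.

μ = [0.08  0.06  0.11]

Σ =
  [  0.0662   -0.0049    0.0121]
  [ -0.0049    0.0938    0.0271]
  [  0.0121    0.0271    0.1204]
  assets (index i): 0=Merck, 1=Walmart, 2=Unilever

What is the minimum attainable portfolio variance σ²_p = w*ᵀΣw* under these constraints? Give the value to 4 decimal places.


0.0570

p=Σ⁻¹μ = [1.1195  0.4991  0.6888]
q=Σ⁻¹𝟙 = [15.0318  10.1426  4.5120]
a=μᵀp=0.195274  b=𝟙ᵀp=2.307425  c=𝟙ᵀq=29.686451  D=ac−b²=0.472779
λ₁=(c·0.097−b)/D = (29.686451·0.097−2.307425)/0.472779 = 1.210208
λ₂=(a−b·0.097)/D = (0.195274−2.307425·0.097)/0.472779 = -0.060380
w* = 1.210208·p + -0.060380·q:
  w_0 = 1.210208·1.1195 + -0.060380·15.0318 = 0.4472  (Merck)
  w_1 = 1.210208·0.4991 + -0.060380·10.1426 = -0.0083  (Walmart)
  w_2 = 1.210208·0.6888 + -0.060380·4.5120 = 0.5611  (Unilever)
Σw_i=1.0000  μᵀw=0.0970
σ²=wᵀΣw=λ₁·μ_p+λ₂ = 1.210208·0.097 + -0.060380 = 0.057010 ≈ 0.0570


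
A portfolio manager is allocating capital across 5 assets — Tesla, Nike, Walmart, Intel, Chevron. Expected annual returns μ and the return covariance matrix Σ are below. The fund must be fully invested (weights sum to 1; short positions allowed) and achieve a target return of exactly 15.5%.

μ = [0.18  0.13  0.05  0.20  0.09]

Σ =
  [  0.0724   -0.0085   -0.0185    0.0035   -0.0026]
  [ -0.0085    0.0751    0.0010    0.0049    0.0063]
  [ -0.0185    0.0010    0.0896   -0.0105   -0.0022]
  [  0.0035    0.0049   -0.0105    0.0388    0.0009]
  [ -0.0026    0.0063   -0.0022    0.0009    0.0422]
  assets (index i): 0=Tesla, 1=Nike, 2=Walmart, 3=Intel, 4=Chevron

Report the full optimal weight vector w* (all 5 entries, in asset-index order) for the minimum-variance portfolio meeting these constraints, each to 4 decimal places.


g=Σ⁻¹μ = [2.9530  1.5325  1.8032  5.1347  2.0703]
h=Σ⁻¹𝟙 = [19.5099  11.5267  18.8154  27.1024  23.5808]
a=μᵀg=2.034197  b=𝟙ᵀg=13.493770  c=𝟙ᵀh=100.535159  D=ac−b²=22.426534
λ₁=(c·0.155−b)/D = (100.535159·0.155−13.493770)/22.426534 = 0.093157
λ₂=(a−b·0.155)/D = (2.034197−13.493770·0.155)/22.426534 = -0.002557
w* = 0.093157·g + -0.002557·h:
  w_0 = 0.093157·2.9530 + -0.002557·19.5099 = 0.2252  (Tesla)
  w_1 = 0.093157·1.5325 + -0.002557·11.5267 = 0.1133  (Nike)
  w_2 = 0.093157·1.8032 + -0.002557·18.8154 = 0.1199  (Walmart)
  w_3 = 0.093157·5.1347 + -0.002557·27.1024 = 0.4090  (Intel)
  w_4 = 0.093157·2.0703 + -0.002557·23.5808 = 0.1326  (Chevron)
Σw_i=1.0000  μᵀw=0.1550
σ²=wᵀΣw=λ₁·μ_p+λ₂ = 0.093157·0.155 + -0.002557 = 0.011883 ≈ 0.0119

0.2252  0.1133  0.1199  0.4090  0.1326


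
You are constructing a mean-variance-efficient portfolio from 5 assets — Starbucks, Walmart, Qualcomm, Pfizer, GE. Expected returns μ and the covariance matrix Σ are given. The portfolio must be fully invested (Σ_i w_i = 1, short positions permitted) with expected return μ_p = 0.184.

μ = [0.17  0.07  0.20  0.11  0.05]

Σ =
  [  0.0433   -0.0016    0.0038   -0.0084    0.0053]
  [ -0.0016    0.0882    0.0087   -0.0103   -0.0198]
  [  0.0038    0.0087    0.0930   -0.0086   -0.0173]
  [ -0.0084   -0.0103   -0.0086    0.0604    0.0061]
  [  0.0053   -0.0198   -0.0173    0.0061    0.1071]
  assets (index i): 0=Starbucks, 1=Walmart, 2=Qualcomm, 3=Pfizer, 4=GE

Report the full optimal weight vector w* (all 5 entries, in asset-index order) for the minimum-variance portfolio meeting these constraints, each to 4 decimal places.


x=Σ⁻¹μ = [4.2423  1.1315  2.2600  2.8584  0.6684]
y=Σ⁻¹𝟙 = [25.6986  15.9315  12.5581  23.4532  11.7034]
a=μᵀx=1.600241  b=𝟙ᵀx=11.160608  c=𝟙ᵀy=89.344752  D=ac−b²=18.413964
λ₁=(c·0.184−b)/D = (89.344752·0.184−11.160608)/18.413964 = 0.286675
λ₂=(a−b·0.184)/D = (1.600241−11.160608·0.184)/18.413964 = -0.024618
w* = 0.286675·x + -0.024618·y:
  w_0 = 0.286675·4.2423 + -0.024618·25.6986 = 0.5835  (Starbucks)
  w_1 = 0.286675·1.1315 + -0.024618·15.9315 = -0.0678  (Walmart)
  w_2 = 0.286675·2.2600 + -0.024618·12.5581 = 0.3387  (Qualcomm)
  w_3 = 0.286675·2.8584 + -0.024618·23.4532 = 0.2421  (Pfizer)
  w_4 = 0.286675·0.6684 + -0.024618·11.7034 = -0.0965  (GE)
Σw_i=1.0000  μᵀw=0.1840
σ²=wᵀΣw=λ₁·μ_p+λ₂ = 0.286675·0.184 + -0.024618 = 0.028130 ≈ 0.0281

0.5835  -0.0678  0.3387  0.2421  -0.0965


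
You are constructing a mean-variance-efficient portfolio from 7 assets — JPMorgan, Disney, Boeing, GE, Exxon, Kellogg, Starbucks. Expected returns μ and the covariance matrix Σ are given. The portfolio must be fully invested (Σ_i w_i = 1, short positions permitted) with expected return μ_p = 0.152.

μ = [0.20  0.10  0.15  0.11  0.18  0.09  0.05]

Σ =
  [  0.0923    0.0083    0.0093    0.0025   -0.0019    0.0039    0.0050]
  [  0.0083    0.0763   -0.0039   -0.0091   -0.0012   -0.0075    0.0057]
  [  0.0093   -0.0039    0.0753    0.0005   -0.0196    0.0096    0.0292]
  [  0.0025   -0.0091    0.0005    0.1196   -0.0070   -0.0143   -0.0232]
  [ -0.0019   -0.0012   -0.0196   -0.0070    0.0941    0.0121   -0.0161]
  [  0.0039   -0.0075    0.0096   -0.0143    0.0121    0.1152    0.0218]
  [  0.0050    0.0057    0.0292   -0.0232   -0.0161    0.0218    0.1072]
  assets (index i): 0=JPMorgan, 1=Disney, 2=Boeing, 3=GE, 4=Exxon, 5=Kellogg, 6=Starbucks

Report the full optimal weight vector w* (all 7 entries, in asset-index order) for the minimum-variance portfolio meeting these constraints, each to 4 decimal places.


g=Σ⁻¹μ = [1.7865  1.4525  2.3530  1.2284  2.5259  0.4656  0.2154]
h=Σ⁻¹𝟙 = [7.4467  14.7318  12.9032  12.5742  15.1482  6.7085  8.3151]
a=μᵀg=1.497972  b=𝟙ᵀg=10.027380  c=𝟙ᵀh=77.827846  D=ac−b²=16.035566
λ₁=(c·0.152−b)/D = (77.827846·0.152−10.027380)/16.035566 = 0.112403
λ₂=(a−b·0.152)/D = (1.497972−10.027380·0.152)/16.035566 = -0.001633
w* = 0.112403·g + -0.001633·h:
  w_0 = 0.112403·1.7865 + -0.001633·7.4467 = 0.1886  (JPMorgan)
  w_1 = 0.112403·1.4525 + -0.001633·14.7318 = 0.1392  (Disney)
  w_2 = 0.112403·2.3530 + -0.001633·12.9032 = 0.2434  (Boeing)
  w_3 = 0.112403·1.2284 + -0.001633·12.5742 = 0.1175  (GE)
  w_4 = 0.112403·2.5259 + -0.001633·15.1482 = 0.2592  (Exxon)
  w_5 = 0.112403·0.4656 + -0.001633·6.7085 = 0.0414  (Kellogg)
  w_6 = 0.112403·0.2154 + -0.001633·8.3151 = 0.0106  (Starbucks)
Σw_i=1.0000  μᵀw=0.1520
σ²=wᵀΣw=λ₁·μ_p+λ₂ = 0.112403·0.152 + -0.001633 = 0.015452 ≈ 0.0155

0.1886  0.1392  0.2434  0.1175  0.2592  0.0414  0.0106


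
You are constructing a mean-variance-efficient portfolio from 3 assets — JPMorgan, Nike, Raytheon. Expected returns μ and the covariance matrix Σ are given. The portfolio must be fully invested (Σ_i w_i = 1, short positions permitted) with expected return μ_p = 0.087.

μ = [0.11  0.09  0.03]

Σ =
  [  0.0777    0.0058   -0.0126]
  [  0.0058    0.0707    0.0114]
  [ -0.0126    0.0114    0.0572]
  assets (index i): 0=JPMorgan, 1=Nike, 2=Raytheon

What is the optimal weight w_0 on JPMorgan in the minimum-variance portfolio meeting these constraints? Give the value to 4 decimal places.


p=Σ⁻¹μ = [1.4395  1.0530  0.6317]
q=Σ⁻¹𝟙 = [15.1935  9.8560  18.8650]
a=μᵀp=0.272073  b=𝟙ᵀp=3.124272  c=𝟙ᵀq=43.914496  D=ac−b²=2.186864
λ₁=(c·0.087−b)/D = (43.914496·0.087−3.124272)/2.186864 = 0.318396
λ₂=(a−b·0.087)/D = (0.272073−3.124272·0.087)/2.186864 = 0.000119
w* = 0.318396·p + 0.000119·q:
  w_0 = 0.318396·1.4395 + 0.000119·15.1935 = 0.4602  (JPMorgan)
  w_1 = 0.318396·1.0530 + 0.000119·9.8560 = 0.3365  (Nike)
  w_2 = 0.318396·0.6317 + 0.000119·18.8650 = 0.2034  (Raytheon)
Σw_i=1.0000  μᵀw=0.0870
σ²=wᵀΣw=λ₁·μ_p+λ₂ = 0.318396·0.087 + 0.000119 = 0.027820 ≈ 0.0278

0.4602


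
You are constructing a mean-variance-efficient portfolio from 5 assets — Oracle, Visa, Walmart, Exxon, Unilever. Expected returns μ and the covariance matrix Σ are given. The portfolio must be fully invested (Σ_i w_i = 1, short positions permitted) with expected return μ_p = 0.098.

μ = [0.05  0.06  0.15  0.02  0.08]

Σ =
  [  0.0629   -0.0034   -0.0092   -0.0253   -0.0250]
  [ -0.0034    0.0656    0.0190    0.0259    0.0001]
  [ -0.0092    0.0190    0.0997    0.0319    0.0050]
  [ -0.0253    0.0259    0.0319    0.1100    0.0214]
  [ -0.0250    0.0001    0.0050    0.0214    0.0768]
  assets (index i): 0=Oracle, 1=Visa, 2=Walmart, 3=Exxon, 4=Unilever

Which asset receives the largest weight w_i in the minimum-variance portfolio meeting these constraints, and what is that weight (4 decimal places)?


u=Σ⁻¹μ = [1.5182  0.6909  1.5583  -0.3832  1.5403]
v=Σ⁻¹𝟙 = [28.2207  11.8940  7.1844  6.8423  19.8175]
a=μᵀu=0.466677  b=𝟙ᵀu=4.924586  c=𝟙ᵀv=73.958939  D=ac−b²=10.263403
λ₁=(c·0.098−b)/D = (73.958939·0.098−4.924586)/10.263403 = 0.226376
λ₂=(a−b·0.098)/D = (0.466677−4.924586·0.098)/10.263403 = -0.001552
w* = 0.226376·u + -0.001552·v:
  w_0 = 0.226376·1.5182 + -0.001552·28.2207 = 0.2999  (Oracle)
  w_1 = 0.226376·0.6909 + -0.001552·11.8940 = 0.1380  (Visa)
  w_2 = 0.226376·1.5583 + -0.001552·7.1844 = 0.3416  (Walmart)
  w_3 = 0.226376·-0.3832 + -0.001552·6.8423 = -0.0974  (Exxon)
  w_4 = 0.226376·1.5403 + -0.001552·19.8175 = 0.3179  (Unilever)
Σw_i=1.0000  μᵀw=0.0980
σ²=wᵀΣw=λ₁·μ_p+λ₂ = 0.226376·0.098 + -0.001552 = 0.020633 ≈ 0.0206

Walmart (0.3416)


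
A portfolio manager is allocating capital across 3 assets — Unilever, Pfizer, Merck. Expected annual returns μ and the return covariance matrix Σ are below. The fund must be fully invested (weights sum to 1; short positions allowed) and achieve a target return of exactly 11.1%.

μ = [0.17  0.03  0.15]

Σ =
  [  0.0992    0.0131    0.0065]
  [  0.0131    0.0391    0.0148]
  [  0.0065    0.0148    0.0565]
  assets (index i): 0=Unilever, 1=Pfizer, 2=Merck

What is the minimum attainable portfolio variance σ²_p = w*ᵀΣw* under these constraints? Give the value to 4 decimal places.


g=Σ⁻¹μ = [1.6436  -0.7956  2.6742]
h=Σ⁻¹𝟙 = [6.8184  18.7474  12.0039]
a=μᵀg=0.656665  b=𝟙ᵀg=3.522130  c=𝟙ᵀh=37.569632  D=ac−b²=12.265246
λ₁=(c·0.111−b)/D = (37.569632·0.111−3.522130)/12.265246 = 0.052840
λ₂=(a−b·0.111)/D = (0.656665−3.522130·0.111)/12.265246 = 0.021663
w* = 0.052840·g + 0.021663·h:
  w_0 = 0.052840·1.6436 + 0.021663·6.8184 = 0.2346  (Unilever)
  w_1 = 0.052840·-0.7956 + 0.021663·18.7474 = 0.3641  (Pfizer)
  w_2 = 0.052840·2.6742 + 0.021663·12.0039 = 0.4014  (Merck)
Σw_i=1.0000  μᵀw=0.1110
σ²=wᵀΣw=λ₁·μ_p+λ₂ = 0.052840·0.111 + 0.021663 = 0.027529 ≈ 0.0275

0.0275


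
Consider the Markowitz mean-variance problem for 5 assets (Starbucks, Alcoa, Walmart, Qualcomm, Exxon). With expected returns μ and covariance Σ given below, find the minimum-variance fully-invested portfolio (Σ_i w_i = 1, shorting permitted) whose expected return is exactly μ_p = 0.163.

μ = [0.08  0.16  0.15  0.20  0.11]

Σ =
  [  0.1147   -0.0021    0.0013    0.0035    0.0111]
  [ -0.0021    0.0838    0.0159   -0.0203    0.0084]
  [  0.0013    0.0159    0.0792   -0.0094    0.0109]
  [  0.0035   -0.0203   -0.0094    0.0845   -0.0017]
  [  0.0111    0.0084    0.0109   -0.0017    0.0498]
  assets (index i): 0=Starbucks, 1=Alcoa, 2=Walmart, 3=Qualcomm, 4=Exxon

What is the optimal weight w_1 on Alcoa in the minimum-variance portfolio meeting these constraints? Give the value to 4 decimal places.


0.2619

g=Σ⁻¹μ = [0.4823  2.2165  1.6035  3.0876  1.4819]
h=Σ⁻¹𝟙 = [6.9183  12.6259  9.8368  15.9730  14.8009]
a=μᵀg=1.414283  b=𝟙ᵀg=8.871814  c=𝟙ᵀh=60.154815  D=ac−b²=6.366847
λ₁=(c·0.163−b)/D = (60.154815·0.163−8.871814)/6.366847 = 0.146606
λ₂=(a−b·0.163)/D = (1.414283−8.871814·0.163)/6.366847 = -0.004998
w* = 0.146606·g + -0.004998·h:
  w_0 = 0.146606·0.4823 + -0.004998·6.9183 = 0.0361  (Starbucks)
  w_1 = 0.146606·2.2165 + -0.004998·12.6259 = 0.2619  (Alcoa)
  w_2 = 0.146606·1.6035 + -0.004998·9.8368 = 0.1859  (Walmart)
  w_3 = 0.146606·3.0876 + -0.004998·15.9730 = 0.3728  (Qualcomm)
  w_4 = 0.146606·1.4819 + -0.004998·14.8009 = 0.1433  (Exxon)
Σw_i=1.0000  μᵀw=0.1630
σ²=wᵀΣw=λ₁·μ_p+λ₂ = 0.146606·0.163 + -0.004998 = 0.018899 ≈ 0.0189


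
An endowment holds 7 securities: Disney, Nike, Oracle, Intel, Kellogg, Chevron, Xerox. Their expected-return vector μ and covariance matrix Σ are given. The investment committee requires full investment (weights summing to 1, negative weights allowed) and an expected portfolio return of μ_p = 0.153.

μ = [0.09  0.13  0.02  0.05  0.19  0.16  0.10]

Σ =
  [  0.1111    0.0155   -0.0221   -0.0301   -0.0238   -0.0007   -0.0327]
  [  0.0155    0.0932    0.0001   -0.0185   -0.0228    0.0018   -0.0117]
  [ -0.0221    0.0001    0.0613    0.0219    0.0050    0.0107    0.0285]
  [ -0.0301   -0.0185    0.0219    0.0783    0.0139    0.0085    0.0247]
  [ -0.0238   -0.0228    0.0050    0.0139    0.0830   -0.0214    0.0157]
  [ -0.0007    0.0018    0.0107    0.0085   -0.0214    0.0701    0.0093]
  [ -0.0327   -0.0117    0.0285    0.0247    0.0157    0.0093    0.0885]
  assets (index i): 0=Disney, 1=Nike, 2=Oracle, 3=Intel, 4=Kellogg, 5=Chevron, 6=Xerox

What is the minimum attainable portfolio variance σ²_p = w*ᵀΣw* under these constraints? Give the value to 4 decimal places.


0.0125

p=Σ⁻¹μ = [1.7128  2.2817  -0.6809  0.6201  4.0115  3.3555  1.0464]
q=Σ⁻¹𝟙 = [19.4980  16.1298  10.2465  12.9572  22.0267  16.5641  8.0720]
a=μᵀp=1.871858  b=𝟙ᵀp=12.347023  c=𝟙ᵀq=105.494376  D=ac−b²=45.021487
λ₁=(c·0.153−b)/D = (105.494376·0.153−12.347023)/45.021487 = 0.084262
λ₂=(a−b·0.153)/D = (1.871858−12.347023·0.153)/45.021487 = -0.000383
w* = 0.084262·p + -0.000383·q:
  w_0 = 0.084262·1.7128 + -0.000383·19.4980 = 0.1369  (Disney)
  w_1 = 0.084262·2.2817 + -0.000383·16.1298 = 0.1861  (Nike)
  w_2 = 0.084262·-0.6809 + -0.000383·10.2465 = -0.0613  (Oracle)
  w_3 = 0.084262·0.6201 + -0.000383·12.9572 = 0.0473  (Intel)
  w_4 = 0.084262·4.0115 + -0.000383·22.0267 = 0.3296  (Kellogg)
  w_5 = 0.084262·3.3555 + -0.000383·16.5641 = 0.2764  (Chevron)
  w_6 = 0.084262·1.0464 + -0.000383·8.0720 = 0.0851  (Xerox)
Σw_i=1.0000  μᵀw=0.1530
σ²=wᵀΣw=λ₁·μ_p+λ₂ = 0.084262·0.153 + -0.000383 = 0.012509 ≈ 0.0125


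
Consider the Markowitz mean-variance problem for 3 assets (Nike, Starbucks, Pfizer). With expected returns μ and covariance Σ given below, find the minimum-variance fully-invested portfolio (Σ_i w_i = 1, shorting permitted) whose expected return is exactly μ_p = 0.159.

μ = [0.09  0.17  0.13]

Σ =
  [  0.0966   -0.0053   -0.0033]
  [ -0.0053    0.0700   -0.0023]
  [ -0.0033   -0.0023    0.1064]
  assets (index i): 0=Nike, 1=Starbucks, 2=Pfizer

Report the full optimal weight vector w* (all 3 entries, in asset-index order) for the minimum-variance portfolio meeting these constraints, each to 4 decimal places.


g=Σ⁻¹μ = [1.1167  2.5562  1.3117]
h=Σ⁻¹𝟙 = [11.5467  15.4915  10.0915]
a=μᵀg=0.705585  b=𝟙ᵀg=4.984654  c=𝟙ᵀh=37.129685  D=ac−b²=1.351355
λ₁=(c·0.159−b)/D = (37.129685·0.159−4.984654)/1.351355 = 0.680033
λ₂=(a−b·0.159)/D = (0.705585−4.984654·0.159)/1.351355 = -0.064362
w* = 0.680033·g + -0.064362·h:
  w_0 = 0.680033·1.1167 + -0.064362·11.5467 = 0.0163  (Nike)
  w_1 = 0.680033·2.5562 + -0.064362·15.4915 = 0.7413  (Starbucks)
  w_2 = 0.680033·1.3117 + -0.064362·10.0915 = 0.2425  (Pfizer)
Σw_i=1.0000  μᵀw=0.1590
σ²=wᵀΣw=λ₁·μ_p+λ₂ = 0.680033·0.159 + -0.064362 = 0.043764 ≈ 0.0438

0.0163  0.7413  0.2425


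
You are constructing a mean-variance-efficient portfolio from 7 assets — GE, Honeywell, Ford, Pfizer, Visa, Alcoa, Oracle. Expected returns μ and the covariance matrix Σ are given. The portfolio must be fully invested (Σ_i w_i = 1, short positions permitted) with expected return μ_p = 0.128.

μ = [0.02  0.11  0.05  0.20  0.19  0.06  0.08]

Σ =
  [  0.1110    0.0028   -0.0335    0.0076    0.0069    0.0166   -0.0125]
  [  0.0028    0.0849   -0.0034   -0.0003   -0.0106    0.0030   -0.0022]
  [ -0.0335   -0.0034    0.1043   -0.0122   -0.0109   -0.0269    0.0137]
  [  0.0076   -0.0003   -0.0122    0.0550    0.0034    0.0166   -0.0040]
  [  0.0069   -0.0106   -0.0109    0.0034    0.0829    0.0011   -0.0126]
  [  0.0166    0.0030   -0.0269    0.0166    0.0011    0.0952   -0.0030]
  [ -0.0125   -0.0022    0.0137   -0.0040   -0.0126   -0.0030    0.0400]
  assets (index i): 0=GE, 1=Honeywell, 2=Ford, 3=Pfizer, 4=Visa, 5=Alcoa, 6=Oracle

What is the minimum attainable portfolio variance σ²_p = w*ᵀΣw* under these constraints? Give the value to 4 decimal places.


u=Σ⁻¹μ = [0.3289  1.7831  1.0352  3.8152  2.9517  0.2099  3.1733]
v=Σ⁻¹𝟙 = [13.4618  14.9648  16.8188  18.3041  19.1830  10.0610  32.8970]
a=μᵀu=1.844808  b=𝟙ᵀu=13.297304  c=𝟙ᵀv=125.690498  D=ac−b²=55.056532
λ₁=(c·0.128−b)/D = (125.690498·0.128−13.297304)/55.056532 = 0.050695
λ₂=(a−b·0.128)/D = (1.844808−13.297304·0.128)/55.056532 = 0.002593
w* = 0.050695·u + 0.002593·v:
  w_0 = 0.050695·0.3289 + 0.002593·13.4618 = 0.0516  (GE)
  w_1 = 0.050695·1.7831 + 0.002593·14.9648 = 0.1292  (Honeywell)
  w_2 = 0.050695·1.0352 + 0.002593·16.8188 = 0.0961  (Ford)
  w_3 = 0.050695·3.8152 + 0.002593·18.3041 = 0.2409  (Pfizer)
  w_4 = 0.050695·2.9517 + 0.002593·19.1830 = 0.1994  (Visa)
  w_5 = 0.050695·0.2099 + 0.002593·10.0610 = 0.0367  (Alcoa)
  w_6 = 0.050695·3.1733 + 0.002593·32.8970 = 0.2462  (Oracle)
Σw_i=1.0000  μᵀw=0.1280
σ²=wᵀΣw=λ₁·μ_p+λ₂ = 0.050695·0.128 + 0.002593 = 0.009082 ≈ 0.0091

0.0091


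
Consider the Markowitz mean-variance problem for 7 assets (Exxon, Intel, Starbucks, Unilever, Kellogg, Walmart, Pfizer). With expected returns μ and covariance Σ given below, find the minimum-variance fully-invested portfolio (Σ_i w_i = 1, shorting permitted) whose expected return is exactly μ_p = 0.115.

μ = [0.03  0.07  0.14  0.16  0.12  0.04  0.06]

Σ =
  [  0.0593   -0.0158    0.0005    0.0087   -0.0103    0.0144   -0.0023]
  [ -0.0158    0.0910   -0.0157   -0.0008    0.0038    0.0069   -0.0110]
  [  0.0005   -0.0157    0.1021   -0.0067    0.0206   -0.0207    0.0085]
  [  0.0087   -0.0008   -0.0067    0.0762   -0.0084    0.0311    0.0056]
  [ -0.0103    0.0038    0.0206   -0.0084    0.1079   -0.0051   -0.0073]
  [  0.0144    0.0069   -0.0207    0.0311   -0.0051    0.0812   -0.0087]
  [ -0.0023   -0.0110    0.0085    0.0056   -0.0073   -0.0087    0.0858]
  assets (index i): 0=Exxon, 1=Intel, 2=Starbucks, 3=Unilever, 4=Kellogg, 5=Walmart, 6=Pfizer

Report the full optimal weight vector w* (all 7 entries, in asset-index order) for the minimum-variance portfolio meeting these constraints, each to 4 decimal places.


x=Σ⁻¹μ = [0.7221  1.2003  1.4042  2.2685  1.0873  -0.1086  0.6669]
y=Σ⁻¹𝟙 = [20.2734  17.1760  11.4211  8.3243  10.4851  9.2013  14.5508]
a=μᵀx=0.831378  b=𝟙ᵀx=7.240682  c=𝟙ᵀy=91.432083  D=ac−b²=23.587127
λ₁=(c·0.115−b)/D = (91.432083·0.115−7.240682)/23.587127 = 0.138805
λ₂=(a−b·0.115)/D = (0.831378−7.240682·0.115)/23.587127 = -0.000055
w* = 0.138805·x + -0.000055·y:
  w_0 = 0.138805·0.7221 + -0.000055·20.2734 = 0.0991  (Exxon)
  w_1 = 0.138805·1.2003 + -0.000055·17.1760 = 0.1657  (Intel)
  w_2 = 0.138805·1.4042 + -0.000055·11.4211 = 0.1943  (Starbucks)
  w_3 = 0.138805·2.2685 + -0.000055·8.3243 = 0.3144  (Unilever)
  w_4 = 0.138805·1.0873 + -0.000055·10.4851 = 0.1503  (Kellogg)
  w_5 = 0.138805·-0.1086 + -0.000055·9.2013 = -0.0156  (Walmart)
  w_6 = 0.138805·0.6669 + -0.000055·14.5508 = 0.0918  (Pfizer)
Σw_i=1.0000  μᵀw=0.1150
σ²=wᵀΣw=λ₁·μ_p+λ₂ = 0.138805·0.115 + -0.000055 = 0.015907 ≈ 0.0159

0.0991  0.1657  0.1943  0.3144  0.1503  -0.0156  0.0918


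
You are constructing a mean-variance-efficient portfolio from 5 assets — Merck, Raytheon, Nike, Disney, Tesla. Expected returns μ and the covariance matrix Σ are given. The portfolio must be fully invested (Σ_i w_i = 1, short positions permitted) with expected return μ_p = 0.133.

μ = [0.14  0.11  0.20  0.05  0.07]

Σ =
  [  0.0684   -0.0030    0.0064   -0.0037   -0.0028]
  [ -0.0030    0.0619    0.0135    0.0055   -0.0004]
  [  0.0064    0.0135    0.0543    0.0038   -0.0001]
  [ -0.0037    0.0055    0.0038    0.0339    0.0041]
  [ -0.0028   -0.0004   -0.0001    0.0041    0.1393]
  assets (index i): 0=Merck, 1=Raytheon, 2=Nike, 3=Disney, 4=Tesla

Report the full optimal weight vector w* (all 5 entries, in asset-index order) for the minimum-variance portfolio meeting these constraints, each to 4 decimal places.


g=Σ⁻¹μ = [1.8836  1.0957  3.1134  1.0916  0.5136]
h=Σ⁻¹𝟙 = [15.7979  12.0041  11.6821  27.1505  6.7400]
a=μᵀg=1.097440  b=𝟙ᵀg=7.697912  c=𝟙ᵀh=73.374693  D=ac−b²=21.266447
λ₁=(c·0.133−b)/D = (73.374693·0.133−7.697912)/21.266447 = 0.096910
λ₂=(a−b·0.133)/D = (1.097440−7.697912·0.133)/21.266447 = 0.003462
w* = 0.096910·g + 0.003462·h:
  w_0 = 0.096910·1.8836 + 0.003462·15.7979 = 0.2372  (Merck)
  w_1 = 0.096910·1.0957 + 0.003462·12.0041 = 0.1477  (Raytheon)
  w_2 = 0.096910·3.1134 + 0.003462·11.6821 = 0.3422  (Nike)
  w_3 = 0.096910·1.0916 + 0.003462·27.1505 = 0.1998  (Disney)
  w_4 = 0.096910·0.5136 + 0.003462·6.7400 = 0.0731  (Tesla)
Σw_i=1.0000  μᵀw=0.1330
σ²=wᵀΣw=λ₁·μ_p+λ₂ = 0.096910·0.133 + 0.003462 = 0.016351 ≈ 0.0164

0.2372  0.1477  0.3422  0.1998  0.0731


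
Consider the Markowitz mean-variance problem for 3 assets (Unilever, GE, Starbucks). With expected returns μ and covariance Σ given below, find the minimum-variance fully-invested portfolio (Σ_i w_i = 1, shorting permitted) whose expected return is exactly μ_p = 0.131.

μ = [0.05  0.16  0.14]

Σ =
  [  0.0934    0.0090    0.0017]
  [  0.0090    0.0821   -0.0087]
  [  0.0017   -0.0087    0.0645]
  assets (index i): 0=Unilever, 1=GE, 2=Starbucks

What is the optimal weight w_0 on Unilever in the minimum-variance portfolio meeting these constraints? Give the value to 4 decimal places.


0.1811

x=Σ⁻¹μ = [0.2807  2.1784  2.4570]
y=Σ⁻¹𝟙 = [9.1462  12.9806  17.0137]
a=μᵀx=0.706562  b=𝟙ᵀx=4.916112  c=𝟙ᵀy=39.140399  D=ac−b²=3.486941
λ₁=(c·0.131−b)/D = (39.140399·0.131−4.916112)/3.486941 = 0.060592
λ₂=(a−b·0.131)/D = (0.706562−4.916112·0.131)/3.486941 = 0.017939
w* = 0.060592·x + 0.017939·y:
  w_0 = 0.060592·0.2807 + 0.017939·9.1462 = 0.1811  (Unilever)
  w_1 = 0.060592·2.1784 + 0.017939·12.9806 = 0.3648  (GE)
  w_2 = 0.060592·2.4570 + 0.017939·17.0137 = 0.4541  (Starbucks)
Σw_i=1.0000  μᵀw=0.1310
σ²=wᵀΣw=λ₁·μ_p+λ₂ = 0.060592·0.131 + 0.017939 = 0.025876 ≈ 0.0259


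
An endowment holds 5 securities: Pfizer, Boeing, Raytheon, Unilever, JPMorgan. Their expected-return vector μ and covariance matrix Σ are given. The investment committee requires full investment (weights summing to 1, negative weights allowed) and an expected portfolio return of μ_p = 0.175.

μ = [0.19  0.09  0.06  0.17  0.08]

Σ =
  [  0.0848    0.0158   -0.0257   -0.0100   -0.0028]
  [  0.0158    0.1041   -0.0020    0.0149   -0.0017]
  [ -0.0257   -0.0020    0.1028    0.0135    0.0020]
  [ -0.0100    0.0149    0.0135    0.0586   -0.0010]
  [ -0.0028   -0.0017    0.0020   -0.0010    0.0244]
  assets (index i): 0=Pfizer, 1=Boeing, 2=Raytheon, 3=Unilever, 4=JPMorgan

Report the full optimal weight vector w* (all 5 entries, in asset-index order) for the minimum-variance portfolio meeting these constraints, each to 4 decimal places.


0.4409  -0.1002  0.0013  0.5281  0.1300

g=Σ⁻¹μ = [2.9980  0.0163  0.8309  3.2800  3.6902]
h=Σ⁻¹𝟙 = [17.5754  5.4476  11.1763  16.8406  43.1541]
a=μᵀg=1.473762  b=𝟙ᵀg=10.815427  c=𝟙ᵀh=94.194087  D=ac−b²=21.846197
λ₁=(c·0.175−b)/D = (94.194087·0.175−10.815427)/21.846197 = 0.259475
λ₂=(a−b·0.175)/D = (1.473762−10.815427·0.175)/21.846197 = -0.019177
w* = 0.259475·g + -0.019177·h:
  w_0 = 0.259475·2.9980 + -0.019177·17.5754 = 0.4409  (Pfizer)
  w_1 = 0.259475·0.0163 + -0.019177·5.4476 = -0.1002  (Boeing)
  w_2 = 0.259475·0.8309 + -0.019177·11.1763 = 0.0013  (Raytheon)
  w_3 = 0.259475·3.2800 + -0.019177·16.8406 = 0.5281  (Unilever)
  w_4 = 0.259475·3.6902 + -0.019177·43.1541 = 0.1300  (JPMorgan)
Σw_i=1.0000  μᵀw=0.1750
σ²=wᵀΣw=λ₁·μ_p+λ₂ = 0.259475·0.175 + -0.019177 = 0.026231 ≈ 0.0262


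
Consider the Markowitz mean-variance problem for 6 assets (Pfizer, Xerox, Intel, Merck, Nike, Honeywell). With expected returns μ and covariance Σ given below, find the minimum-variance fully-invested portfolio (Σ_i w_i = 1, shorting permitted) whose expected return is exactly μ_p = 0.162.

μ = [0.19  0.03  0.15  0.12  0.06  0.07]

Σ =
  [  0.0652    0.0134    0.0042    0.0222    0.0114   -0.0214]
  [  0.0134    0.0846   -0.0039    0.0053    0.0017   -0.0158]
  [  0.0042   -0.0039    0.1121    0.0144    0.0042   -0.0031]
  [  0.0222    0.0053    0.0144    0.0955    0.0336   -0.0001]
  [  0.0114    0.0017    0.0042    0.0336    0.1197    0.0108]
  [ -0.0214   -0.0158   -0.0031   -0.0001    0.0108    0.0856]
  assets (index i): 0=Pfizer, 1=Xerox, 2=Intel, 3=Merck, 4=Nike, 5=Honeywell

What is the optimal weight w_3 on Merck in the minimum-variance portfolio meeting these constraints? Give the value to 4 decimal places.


0.0500

p=Σ⁻¹μ = [3.2643  0.1980  1.2307  0.3407  -0.1073  1.7289]
q=Σ⁻¹𝟙 = [16.2457  12.7093  8.6753  3.3787  3.7556  17.9338]
a=μᵀp=0.966247  b=𝟙ᵀp=6.655414  c=𝟙ᵀq=62.698457  D=ac−b²=16.287649
λ₁=(c·0.162−b)/D = (62.698457·0.162−6.655414)/16.287649 = 0.214993
λ₂=(a−b·0.162)/D = (0.966247−6.655414·0.162)/16.287649 = -0.006872
w* = 0.214993·p + -0.006872·q:
  w_0 = 0.214993·3.2643 + -0.006872·16.2457 = 0.5902  (Pfizer)
  w_1 = 0.214993·0.1980 + -0.006872·12.7093 = -0.0448  (Xerox)
  w_2 = 0.214993·1.2307 + -0.006872·8.6753 = 0.2050  (Intel)
  w_3 = 0.214993·0.3407 + -0.006872·3.3787 = 0.0500  (Merck)
  w_4 = 0.214993·-0.1073 + -0.006872·3.7556 = -0.0489  (Nike)
  w_5 = 0.214993·1.7289 + -0.006872·17.9338 = 0.2485  (Honeywell)
Σw_i=1.0000  μᵀw=0.1620
σ²=wᵀΣw=λ₁·μ_p+λ₂ = 0.214993·0.162 + -0.006872 = 0.027957 ≈ 0.0280


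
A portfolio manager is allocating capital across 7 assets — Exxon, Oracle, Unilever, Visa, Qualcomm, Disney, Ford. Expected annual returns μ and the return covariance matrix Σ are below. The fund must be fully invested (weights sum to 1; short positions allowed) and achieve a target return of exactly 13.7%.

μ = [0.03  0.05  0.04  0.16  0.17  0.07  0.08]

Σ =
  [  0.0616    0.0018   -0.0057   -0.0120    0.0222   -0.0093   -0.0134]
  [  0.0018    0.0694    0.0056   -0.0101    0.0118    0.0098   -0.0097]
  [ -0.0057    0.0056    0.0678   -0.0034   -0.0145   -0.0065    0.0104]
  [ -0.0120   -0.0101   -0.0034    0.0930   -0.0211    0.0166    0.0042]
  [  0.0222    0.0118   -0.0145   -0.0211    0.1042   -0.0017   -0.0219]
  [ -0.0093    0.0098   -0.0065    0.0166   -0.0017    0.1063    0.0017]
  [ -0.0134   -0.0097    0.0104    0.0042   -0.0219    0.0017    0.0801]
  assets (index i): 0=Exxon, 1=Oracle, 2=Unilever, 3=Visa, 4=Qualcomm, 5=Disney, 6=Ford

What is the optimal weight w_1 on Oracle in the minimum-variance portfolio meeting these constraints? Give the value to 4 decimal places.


0.0490

g=Σ⁻¹μ = [0.5468  0.7287  0.9923  2.3114  2.3743  0.3518  1.5701]
h=Σ⁻¹𝟙 = [21.0298  13.9644  17.0235  16.2729  13.1277  8.3810  18.0414]
a=μᵀg=1.016224  b=𝟙ᵀg=8.875404  c=𝟙ᵀh=107.840634  D=ac−b²=30.817431
λ₁=(c·0.137−b)/D = (107.840634·0.137−8.875404)/30.817431 = 0.191410
λ₂=(a−b·0.137)/D = (1.016224−8.875404·0.137)/30.817431 = -0.006480
w* = 0.191410·g + -0.006480·h:
  w_0 = 0.191410·0.5468 + -0.006480·21.0298 = -0.0316  (Exxon)
  w_1 = 0.191410·0.7287 + -0.006480·13.9644 = 0.0490  (Oracle)
  w_2 = 0.191410·0.9923 + -0.006480·17.0235 = 0.0796  (Unilever)
  w_3 = 0.191410·2.3114 + -0.006480·16.2729 = 0.3370  (Visa)
  w_4 = 0.191410·2.3743 + -0.006480·13.1277 = 0.3694  (Qualcomm)
  w_5 = 0.191410·0.3518 + -0.006480·8.3810 = 0.0130  (Disney)
  w_6 = 0.191410·1.5701 + -0.006480·18.0414 = 0.1836  (Ford)
Σw_i=1.0000  μᵀw=0.1370
σ²=wᵀΣw=λ₁·μ_p+λ₂ = 0.191410·0.137 + -0.006480 = 0.019743 ≈ 0.0197


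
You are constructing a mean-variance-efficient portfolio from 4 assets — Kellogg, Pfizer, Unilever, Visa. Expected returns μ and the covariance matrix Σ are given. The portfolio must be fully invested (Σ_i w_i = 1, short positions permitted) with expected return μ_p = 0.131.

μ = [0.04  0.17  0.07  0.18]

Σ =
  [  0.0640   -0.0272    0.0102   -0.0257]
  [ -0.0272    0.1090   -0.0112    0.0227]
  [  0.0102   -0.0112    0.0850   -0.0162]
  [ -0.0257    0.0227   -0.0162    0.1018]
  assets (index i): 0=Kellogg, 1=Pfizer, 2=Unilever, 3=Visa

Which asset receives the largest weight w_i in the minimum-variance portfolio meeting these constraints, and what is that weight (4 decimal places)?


Visa (0.3513)

p=Σ⁻¹μ = [2.0117  1.7532  1.2091  2.0775]
q=Σ⁻¹𝟙 = [25.4705  13.7179  13.4381  15.3329]
a=μᵀp=0.837097  b=𝟙ᵀp=7.051452  c=𝟙ᵀq=67.959394  D=ac−b²=7.165650
λ₁=(c·0.131−b)/D = (67.959394·0.131−7.051452)/7.165650 = 0.258348
λ₂=(a−b·0.131)/D = (0.837097−7.051452·0.131)/7.165650 = -0.012091
w* = 0.258348·p + -0.012091·q:
  w_0 = 0.258348·2.0117 + -0.012091·25.4705 = 0.2117  (Kellogg)
  w_1 = 0.258348·1.7532 + -0.012091·13.7179 = 0.2871  (Pfizer)
  w_2 = 0.258348·1.2091 + -0.012091·13.4381 = 0.1499  (Unilever)
  w_3 = 0.258348·2.0775 + -0.012091·15.3329 = 0.3513  (Visa)
Σw_i=1.0000  μᵀw=0.1310
σ²=wᵀΣw=λ₁·μ_p+λ₂ = 0.258348·0.131 + -0.012091 = 0.021752 ≈ 0.0218
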